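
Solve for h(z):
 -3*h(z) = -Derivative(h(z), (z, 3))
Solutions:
 h(z) = C3*exp(3^(1/3)*z) + (C1*sin(3^(5/6)*z/2) + C2*cos(3^(5/6)*z/2))*exp(-3^(1/3)*z/2)


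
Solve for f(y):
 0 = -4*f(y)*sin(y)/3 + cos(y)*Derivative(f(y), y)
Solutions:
 f(y) = C1/cos(y)^(4/3)


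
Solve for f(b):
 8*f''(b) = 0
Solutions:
 f(b) = C1 + C2*b


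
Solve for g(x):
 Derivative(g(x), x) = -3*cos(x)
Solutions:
 g(x) = C1 - 3*sin(x)


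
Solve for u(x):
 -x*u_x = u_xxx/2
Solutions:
 u(x) = C1 + Integral(C2*airyai(-2^(1/3)*x) + C3*airybi(-2^(1/3)*x), x)


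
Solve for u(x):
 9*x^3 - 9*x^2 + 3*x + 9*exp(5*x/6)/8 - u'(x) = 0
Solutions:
 u(x) = C1 + 9*x^4/4 - 3*x^3 + 3*x^2/2 + 27*exp(5*x/6)/20


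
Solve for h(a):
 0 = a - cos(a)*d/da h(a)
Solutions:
 h(a) = C1 + Integral(a/cos(a), a)


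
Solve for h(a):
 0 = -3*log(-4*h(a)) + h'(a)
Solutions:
 -Integral(1/(log(-_y) + 2*log(2)), (_y, h(a)))/3 = C1 - a


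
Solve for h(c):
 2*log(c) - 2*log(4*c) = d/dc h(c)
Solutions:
 h(c) = C1 - 4*c*log(2)


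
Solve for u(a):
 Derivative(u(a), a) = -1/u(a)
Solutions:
 u(a) = -sqrt(C1 - 2*a)
 u(a) = sqrt(C1 - 2*a)


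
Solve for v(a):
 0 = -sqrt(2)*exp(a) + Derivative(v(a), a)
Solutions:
 v(a) = C1 + sqrt(2)*exp(a)


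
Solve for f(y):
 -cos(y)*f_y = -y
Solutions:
 f(y) = C1 + Integral(y/cos(y), y)


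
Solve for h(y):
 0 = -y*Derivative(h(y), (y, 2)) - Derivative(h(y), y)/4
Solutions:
 h(y) = C1 + C2*y^(3/4)


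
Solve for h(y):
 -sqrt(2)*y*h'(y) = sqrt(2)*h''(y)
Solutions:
 h(y) = C1 + C2*erf(sqrt(2)*y/2)


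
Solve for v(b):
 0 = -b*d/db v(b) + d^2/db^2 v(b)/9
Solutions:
 v(b) = C1 + C2*erfi(3*sqrt(2)*b/2)


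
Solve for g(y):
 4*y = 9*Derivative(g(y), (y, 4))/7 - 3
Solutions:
 g(y) = C1 + C2*y + C3*y^2 + C4*y^3 + 7*y^5/270 + 7*y^4/72


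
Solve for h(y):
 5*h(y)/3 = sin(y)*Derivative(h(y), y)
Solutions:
 h(y) = C1*(cos(y) - 1)^(5/6)/(cos(y) + 1)^(5/6)


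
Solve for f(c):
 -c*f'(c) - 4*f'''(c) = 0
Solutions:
 f(c) = C1 + Integral(C2*airyai(-2^(1/3)*c/2) + C3*airybi(-2^(1/3)*c/2), c)


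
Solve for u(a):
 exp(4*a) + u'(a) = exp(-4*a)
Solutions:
 u(a) = C1 - cosh(4*a)/2


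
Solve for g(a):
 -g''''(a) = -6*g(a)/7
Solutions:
 g(a) = C1*exp(-6^(1/4)*7^(3/4)*a/7) + C2*exp(6^(1/4)*7^(3/4)*a/7) + C3*sin(6^(1/4)*7^(3/4)*a/7) + C4*cos(6^(1/4)*7^(3/4)*a/7)


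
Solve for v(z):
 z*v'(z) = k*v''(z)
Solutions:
 v(z) = C1 + C2*erf(sqrt(2)*z*sqrt(-1/k)/2)/sqrt(-1/k)


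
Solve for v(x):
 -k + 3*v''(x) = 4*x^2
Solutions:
 v(x) = C1 + C2*x + k*x^2/6 + x^4/9


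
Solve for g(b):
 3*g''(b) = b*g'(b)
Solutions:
 g(b) = C1 + C2*erfi(sqrt(6)*b/6)


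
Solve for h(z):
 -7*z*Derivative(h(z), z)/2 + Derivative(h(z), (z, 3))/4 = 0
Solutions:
 h(z) = C1 + Integral(C2*airyai(14^(1/3)*z) + C3*airybi(14^(1/3)*z), z)


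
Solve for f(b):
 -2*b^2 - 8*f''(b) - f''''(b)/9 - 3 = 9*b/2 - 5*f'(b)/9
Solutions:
 f(b) = C1 + C2*exp(2^(1/3)*b*(-2^(1/3)*(5 + 7*sqrt(1129))^(1/3)/4 + 12/(5 + 7*sqrt(1129))^(1/3)))*sin(2^(1/3)*sqrt(3)*b*(12/(5 + 7*sqrt(1129))^(1/3) + 2^(1/3)*(5 + 7*sqrt(1129))^(1/3)/4)) + C3*exp(2^(1/3)*b*(-2^(1/3)*(5 + 7*sqrt(1129))^(1/3)/4 + 12/(5 + 7*sqrt(1129))^(1/3)))*cos(2^(1/3)*sqrt(3)*b*(12/(5 + 7*sqrt(1129))^(1/3) + 2^(1/3)*(5 + 7*sqrt(1129))^(1/3)/4)) + C4*exp(2^(1/3)*b*(-24/(5 + 7*sqrt(1129))^(1/3) + 2^(1/3)*(5 + 7*sqrt(1129))^(1/3)/2)) + 6*b^3/5 + 5589*b^2/100 + 201879*b/125


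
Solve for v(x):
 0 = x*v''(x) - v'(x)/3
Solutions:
 v(x) = C1 + C2*x^(4/3)


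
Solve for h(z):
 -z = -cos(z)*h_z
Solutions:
 h(z) = C1 + Integral(z/cos(z), z)


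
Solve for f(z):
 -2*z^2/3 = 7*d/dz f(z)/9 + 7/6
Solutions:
 f(z) = C1 - 2*z^3/7 - 3*z/2


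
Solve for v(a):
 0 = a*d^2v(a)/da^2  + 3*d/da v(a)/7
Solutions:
 v(a) = C1 + C2*a^(4/7)


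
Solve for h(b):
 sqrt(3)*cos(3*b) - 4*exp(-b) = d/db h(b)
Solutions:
 h(b) = C1 + sqrt(3)*sin(3*b)/3 + 4*exp(-b)


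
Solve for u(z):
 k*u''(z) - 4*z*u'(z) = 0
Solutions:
 u(z) = C1 + C2*erf(sqrt(2)*z*sqrt(-1/k))/sqrt(-1/k)


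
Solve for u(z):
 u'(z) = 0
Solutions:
 u(z) = C1


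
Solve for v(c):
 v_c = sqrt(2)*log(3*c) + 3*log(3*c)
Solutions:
 v(c) = C1 + sqrt(2)*c*log(c) + 3*c*log(c) - 3*c - sqrt(2)*c + c*log(3^(sqrt(2) + 3))


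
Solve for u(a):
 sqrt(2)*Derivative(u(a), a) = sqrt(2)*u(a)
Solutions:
 u(a) = C1*exp(a)


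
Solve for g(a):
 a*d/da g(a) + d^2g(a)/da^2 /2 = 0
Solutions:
 g(a) = C1 + C2*erf(a)


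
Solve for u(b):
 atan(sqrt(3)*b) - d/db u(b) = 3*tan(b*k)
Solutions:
 u(b) = C1 + b*atan(sqrt(3)*b) - 3*Piecewise((-log(cos(b*k))/k, Ne(k, 0)), (0, True)) - sqrt(3)*log(3*b^2 + 1)/6


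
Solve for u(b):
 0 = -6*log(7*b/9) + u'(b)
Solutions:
 u(b) = C1 + 6*b*log(b) - 6*b + b*log(117649/531441)


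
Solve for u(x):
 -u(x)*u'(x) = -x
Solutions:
 u(x) = -sqrt(C1 + x^2)
 u(x) = sqrt(C1 + x^2)


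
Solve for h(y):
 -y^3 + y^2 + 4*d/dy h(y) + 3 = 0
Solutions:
 h(y) = C1 + y^4/16 - y^3/12 - 3*y/4


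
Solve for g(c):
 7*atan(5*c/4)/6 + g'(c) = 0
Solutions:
 g(c) = C1 - 7*c*atan(5*c/4)/6 + 7*log(25*c^2 + 16)/15


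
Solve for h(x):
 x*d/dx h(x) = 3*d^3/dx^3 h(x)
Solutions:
 h(x) = C1 + Integral(C2*airyai(3^(2/3)*x/3) + C3*airybi(3^(2/3)*x/3), x)


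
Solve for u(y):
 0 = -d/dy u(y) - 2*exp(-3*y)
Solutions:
 u(y) = C1 + 2*exp(-3*y)/3


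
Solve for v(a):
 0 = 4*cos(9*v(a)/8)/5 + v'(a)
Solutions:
 4*a/5 - 4*log(sin(9*v(a)/8) - 1)/9 + 4*log(sin(9*v(a)/8) + 1)/9 = C1


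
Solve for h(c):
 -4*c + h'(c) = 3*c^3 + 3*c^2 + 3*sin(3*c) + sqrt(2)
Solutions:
 h(c) = C1 + 3*c^4/4 + c^3 + 2*c^2 + sqrt(2)*c - cos(3*c)


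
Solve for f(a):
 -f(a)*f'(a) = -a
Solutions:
 f(a) = -sqrt(C1 + a^2)
 f(a) = sqrt(C1 + a^2)


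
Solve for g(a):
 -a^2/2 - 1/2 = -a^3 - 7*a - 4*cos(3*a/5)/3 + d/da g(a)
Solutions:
 g(a) = C1 + a^4/4 - a^3/6 + 7*a^2/2 - a/2 + 20*sin(3*a/5)/9


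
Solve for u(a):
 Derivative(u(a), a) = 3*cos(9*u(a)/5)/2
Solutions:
 -3*a/2 - 5*log(sin(9*u(a)/5) - 1)/18 + 5*log(sin(9*u(a)/5) + 1)/18 = C1


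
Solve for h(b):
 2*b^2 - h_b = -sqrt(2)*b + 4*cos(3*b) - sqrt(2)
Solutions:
 h(b) = C1 + 2*b^3/3 + sqrt(2)*b^2/2 + sqrt(2)*b - 4*sin(3*b)/3


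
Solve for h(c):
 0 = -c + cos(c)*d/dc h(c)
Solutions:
 h(c) = C1 + Integral(c/cos(c), c)


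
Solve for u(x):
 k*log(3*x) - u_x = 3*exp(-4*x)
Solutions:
 u(x) = C1 + k*x*log(x) + k*x*(-1 + log(3)) + 3*exp(-4*x)/4


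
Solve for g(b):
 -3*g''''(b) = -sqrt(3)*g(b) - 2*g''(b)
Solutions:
 g(b) = C1*exp(-sqrt(3)*b*sqrt(1 + sqrt(1 + 3*sqrt(3)))/3) + C2*exp(sqrt(3)*b*sqrt(1 + sqrt(1 + 3*sqrt(3)))/3) + C3*sin(sqrt(3)*b*sqrt(-1 + sqrt(1 + 3*sqrt(3)))/3) + C4*cosh(sqrt(3)*b*sqrt(1 - sqrt(1 + 3*sqrt(3)))/3)


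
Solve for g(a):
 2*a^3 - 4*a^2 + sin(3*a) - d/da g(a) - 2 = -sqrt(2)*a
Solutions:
 g(a) = C1 + a^4/2 - 4*a^3/3 + sqrt(2)*a^2/2 - 2*a - cos(3*a)/3


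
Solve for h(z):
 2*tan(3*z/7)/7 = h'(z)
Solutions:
 h(z) = C1 - 2*log(cos(3*z/7))/3


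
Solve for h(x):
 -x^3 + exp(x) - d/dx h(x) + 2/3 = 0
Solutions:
 h(x) = C1 - x^4/4 + 2*x/3 + exp(x)


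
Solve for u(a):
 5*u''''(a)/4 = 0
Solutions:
 u(a) = C1 + C2*a + C3*a^2 + C4*a^3


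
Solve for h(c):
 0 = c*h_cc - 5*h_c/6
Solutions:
 h(c) = C1 + C2*c^(11/6)


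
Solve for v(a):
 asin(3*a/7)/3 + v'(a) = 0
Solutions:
 v(a) = C1 - a*asin(3*a/7)/3 - sqrt(49 - 9*a^2)/9


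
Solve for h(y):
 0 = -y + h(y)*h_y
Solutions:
 h(y) = -sqrt(C1 + y^2)
 h(y) = sqrt(C1 + y^2)


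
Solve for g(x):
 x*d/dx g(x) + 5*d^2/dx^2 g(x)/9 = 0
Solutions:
 g(x) = C1 + C2*erf(3*sqrt(10)*x/10)


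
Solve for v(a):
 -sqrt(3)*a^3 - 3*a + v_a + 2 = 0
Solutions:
 v(a) = C1 + sqrt(3)*a^4/4 + 3*a^2/2 - 2*a


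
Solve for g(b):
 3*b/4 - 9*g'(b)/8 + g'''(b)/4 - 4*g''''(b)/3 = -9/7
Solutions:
 g(b) = C1 + C2*exp(b*((24*sqrt(5178) + 1727)^(-1/3) + 2 + (24*sqrt(5178) + 1727)^(1/3))/32)*sin(sqrt(3)*b*(-(24*sqrt(5178) + 1727)^(1/3) + (24*sqrt(5178) + 1727)^(-1/3))/32) + C3*exp(b*((24*sqrt(5178) + 1727)^(-1/3) + 2 + (24*sqrt(5178) + 1727)^(1/3))/32)*cos(sqrt(3)*b*(-(24*sqrt(5178) + 1727)^(1/3) + (24*sqrt(5178) + 1727)^(-1/3))/32) + C4*exp(b*(-(24*sqrt(5178) + 1727)^(1/3) - 1/(24*sqrt(5178) + 1727)^(1/3) + 1)/16) + b^2/3 + 8*b/7


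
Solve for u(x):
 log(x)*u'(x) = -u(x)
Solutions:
 u(x) = C1*exp(-li(x))


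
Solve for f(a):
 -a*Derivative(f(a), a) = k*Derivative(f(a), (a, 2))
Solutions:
 f(a) = C1 + C2*sqrt(k)*erf(sqrt(2)*a*sqrt(1/k)/2)


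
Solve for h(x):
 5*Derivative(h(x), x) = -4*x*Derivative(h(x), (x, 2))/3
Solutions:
 h(x) = C1 + C2/x^(11/4)


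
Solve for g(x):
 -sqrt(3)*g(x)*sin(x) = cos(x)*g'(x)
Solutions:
 g(x) = C1*cos(x)^(sqrt(3))


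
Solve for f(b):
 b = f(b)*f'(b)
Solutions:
 f(b) = -sqrt(C1 + b^2)
 f(b) = sqrt(C1 + b^2)


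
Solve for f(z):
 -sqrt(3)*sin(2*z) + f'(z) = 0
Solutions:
 f(z) = C1 - sqrt(3)*cos(2*z)/2


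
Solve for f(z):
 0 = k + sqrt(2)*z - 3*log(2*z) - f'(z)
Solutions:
 f(z) = C1 + k*z + sqrt(2)*z^2/2 - 3*z*log(z) - z*log(8) + 3*z


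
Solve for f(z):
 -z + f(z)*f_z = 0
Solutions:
 f(z) = -sqrt(C1 + z^2)
 f(z) = sqrt(C1 + z^2)


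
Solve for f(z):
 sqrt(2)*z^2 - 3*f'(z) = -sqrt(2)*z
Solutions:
 f(z) = C1 + sqrt(2)*z^3/9 + sqrt(2)*z^2/6


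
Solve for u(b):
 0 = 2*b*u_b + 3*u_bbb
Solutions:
 u(b) = C1 + Integral(C2*airyai(-2^(1/3)*3^(2/3)*b/3) + C3*airybi(-2^(1/3)*3^(2/3)*b/3), b)


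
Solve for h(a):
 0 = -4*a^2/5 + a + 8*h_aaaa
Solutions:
 h(a) = C1 + C2*a + C3*a^2 + C4*a^3 + a^6/3600 - a^5/960


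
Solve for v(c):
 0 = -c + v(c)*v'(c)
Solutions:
 v(c) = -sqrt(C1 + c^2)
 v(c) = sqrt(C1 + c^2)


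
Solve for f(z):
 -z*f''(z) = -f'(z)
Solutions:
 f(z) = C1 + C2*z^2


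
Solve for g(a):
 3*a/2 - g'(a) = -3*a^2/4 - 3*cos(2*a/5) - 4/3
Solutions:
 g(a) = C1 + a^3/4 + 3*a^2/4 + 4*a/3 + 15*sin(2*a/5)/2


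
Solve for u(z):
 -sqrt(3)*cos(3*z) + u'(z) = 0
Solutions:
 u(z) = C1 + sqrt(3)*sin(3*z)/3


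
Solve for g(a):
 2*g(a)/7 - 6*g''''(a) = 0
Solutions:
 g(a) = C1*exp(-21^(3/4)*a/21) + C2*exp(21^(3/4)*a/21) + C3*sin(21^(3/4)*a/21) + C4*cos(21^(3/4)*a/21)


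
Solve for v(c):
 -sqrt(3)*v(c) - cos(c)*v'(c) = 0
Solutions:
 v(c) = C1*(sin(c) - 1)^(sqrt(3)/2)/(sin(c) + 1)^(sqrt(3)/2)


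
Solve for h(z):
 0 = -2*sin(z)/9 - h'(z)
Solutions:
 h(z) = C1 + 2*cos(z)/9


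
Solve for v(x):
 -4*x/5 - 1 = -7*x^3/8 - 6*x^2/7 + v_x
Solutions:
 v(x) = C1 + 7*x^4/32 + 2*x^3/7 - 2*x^2/5 - x


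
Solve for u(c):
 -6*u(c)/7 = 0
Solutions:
 u(c) = 0


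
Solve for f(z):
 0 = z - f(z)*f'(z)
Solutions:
 f(z) = -sqrt(C1 + z^2)
 f(z) = sqrt(C1 + z^2)


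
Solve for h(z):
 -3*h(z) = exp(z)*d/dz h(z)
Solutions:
 h(z) = C1*exp(3*exp(-z))


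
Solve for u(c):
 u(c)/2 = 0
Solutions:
 u(c) = 0


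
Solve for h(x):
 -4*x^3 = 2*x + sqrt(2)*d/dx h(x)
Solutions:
 h(x) = C1 - sqrt(2)*x^4/2 - sqrt(2)*x^2/2


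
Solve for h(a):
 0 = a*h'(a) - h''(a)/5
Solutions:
 h(a) = C1 + C2*erfi(sqrt(10)*a/2)


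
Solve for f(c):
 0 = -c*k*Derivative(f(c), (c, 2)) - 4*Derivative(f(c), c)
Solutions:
 f(c) = C1 + c^(((re(k) - 4)*re(k) + im(k)^2)/(re(k)^2 + im(k)^2))*(C2*sin(4*log(c)*Abs(im(k))/(re(k)^2 + im(k)^2)) + C3*cos(4*log(c)*im(k)/(re(k)^2 + im(k)^2)))


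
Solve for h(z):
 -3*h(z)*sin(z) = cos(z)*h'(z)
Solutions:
 h(z) = C1*cos(z)^3


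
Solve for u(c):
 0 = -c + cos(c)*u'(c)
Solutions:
 u(c) = C1 + Integral(c/cos(c), c)


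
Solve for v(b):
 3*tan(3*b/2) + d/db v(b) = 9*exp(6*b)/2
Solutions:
 v(b) = C1 + 3*exp(6*b)/4 + 2*log(cos(3*b/2))


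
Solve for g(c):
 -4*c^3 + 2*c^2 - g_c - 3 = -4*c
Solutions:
 g(c) = C1 - c^4 + 2*c^3/3 + 2*c^2 - 3*c


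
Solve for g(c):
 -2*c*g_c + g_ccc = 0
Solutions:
 g(c) = C1 + Integral(C2*airyai(2^(1/3)*c) + C3*airybi(2^(1/3)*c), c)


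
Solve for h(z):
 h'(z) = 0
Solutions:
 h(z) = C1


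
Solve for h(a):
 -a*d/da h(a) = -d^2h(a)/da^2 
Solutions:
 h(a) = C1 + C2*erfi(sqrt(2)*a/2)


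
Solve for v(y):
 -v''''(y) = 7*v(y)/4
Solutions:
 v(y) = (C1*sin(7^(1/4)*y/2) + C2*cos(7^(1/4)*y/2))*exp(-7^(1/4)*y/2) + (C3*sin(7^(1/4)*y/2) + C4*cos(7^(1/4)*y/2))*exp(7^(1/4)*y/2)


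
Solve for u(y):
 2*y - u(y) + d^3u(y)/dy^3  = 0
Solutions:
 u(y) = C3*exp(y) + 2*y + (C1*sin(sqrt(3)*y/2) + C2*cos(sqrt(3)*y/2))*exp(-y/2)


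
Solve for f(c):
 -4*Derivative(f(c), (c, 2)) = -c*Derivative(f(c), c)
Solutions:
 f(c) = C1 + C2*erfi(sqrt(2)*c/4)


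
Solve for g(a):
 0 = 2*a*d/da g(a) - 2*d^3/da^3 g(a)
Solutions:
 g(a) = C1 + Integral(C2*airyai(a) + C3*airybi(a), a)


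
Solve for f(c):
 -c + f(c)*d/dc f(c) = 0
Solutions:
 f(c) = -sqrt(C1 + c^2)
 f(c) = sqrt(C1 + c^2)


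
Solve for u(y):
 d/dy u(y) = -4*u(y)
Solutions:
 u(y) = C1*exp(-4*y)


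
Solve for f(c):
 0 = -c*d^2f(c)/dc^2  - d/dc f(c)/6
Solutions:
 f(c) = C1 + C2*c^(5/6)


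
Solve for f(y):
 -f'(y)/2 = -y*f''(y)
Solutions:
 f(y) = C1 + C2*y^(3/2)


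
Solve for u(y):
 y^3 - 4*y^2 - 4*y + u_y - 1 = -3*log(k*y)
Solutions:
 u(y) = C1 - y^4/4 + 4*y^3/3 + 2*y^2 - 3*y*log(k*y) + 4*y


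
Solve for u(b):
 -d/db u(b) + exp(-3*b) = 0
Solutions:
 u(b) = C1 - exp(-3*b)/3


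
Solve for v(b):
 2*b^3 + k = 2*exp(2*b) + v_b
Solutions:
 v(b) = C1 + b^4/2 + b*k - exp(2*b)


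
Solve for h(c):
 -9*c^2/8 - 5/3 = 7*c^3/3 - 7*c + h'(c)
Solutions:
 h(c) = C1 - 7*c^4/12 - 3*c^3/8 + 7*c^2/2 - 5*c/3


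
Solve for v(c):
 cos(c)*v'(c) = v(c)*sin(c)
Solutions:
 v(c) = C1/cos(c)


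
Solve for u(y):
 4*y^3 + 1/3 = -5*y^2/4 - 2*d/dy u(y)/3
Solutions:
 u(y) = C1 - 3*y^4/2 - 5*y^3/8 - y/2


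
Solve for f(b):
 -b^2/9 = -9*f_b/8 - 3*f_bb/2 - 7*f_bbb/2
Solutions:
 f(b) = C1 + 8*b^3/243 - 32*b^2/243 - 64*b/243 + (C2*sin(3*sqrt(6)*b/14) + C3*cos(3*sqrt(6)*b/14))*exp(-3*b/14)


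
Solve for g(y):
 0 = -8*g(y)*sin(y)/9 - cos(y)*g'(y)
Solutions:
 g(y) = C1*cos(y)^(8/9)


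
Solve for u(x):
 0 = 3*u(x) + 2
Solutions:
 u(x) = -2/3


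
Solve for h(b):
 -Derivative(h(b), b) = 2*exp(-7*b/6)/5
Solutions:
 h(b) = C1 + 12*exp(-7*b/6)/35


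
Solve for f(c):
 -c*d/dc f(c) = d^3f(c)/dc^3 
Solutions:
 f(c) = C1 + Integral(C2*airyai(-c) + C3*airybi(-c), c)


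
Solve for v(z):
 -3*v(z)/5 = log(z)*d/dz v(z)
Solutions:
 v(z) = C1*exp(-3*li(z)/5)


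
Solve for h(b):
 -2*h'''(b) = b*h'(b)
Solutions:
 h(b) = C1 + Integral(C2*airyai(-2^(2/3)*b/2) + C3*airybi(-2^(2/3)*b/2), b)


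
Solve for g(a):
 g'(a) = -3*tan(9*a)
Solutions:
 g(a) = C1 + log(cos(9*a))/3


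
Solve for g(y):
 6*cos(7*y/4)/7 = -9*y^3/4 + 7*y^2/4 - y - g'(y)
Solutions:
 g(y) = C1 - 9*y^4/16 + 7*y^3/12 - y^2/2 - 24*sin(7*y/4)/49


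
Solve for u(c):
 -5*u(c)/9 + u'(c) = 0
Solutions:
 u(c) = C1*exp(5*c/9)


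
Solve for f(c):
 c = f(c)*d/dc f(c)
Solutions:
 f(c) = -sqrt(C1 + c^2)
 f(c) = sqrt(C1 + c^2)


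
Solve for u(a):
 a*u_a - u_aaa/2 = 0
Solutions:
 u(a) = C1 + Integral(C2*airyai(2^(1/3)*a) + C3*airybi(2^(1/3)*a), a)


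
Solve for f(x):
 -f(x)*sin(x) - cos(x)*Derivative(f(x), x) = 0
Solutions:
 f(x) = C1*cos(x)


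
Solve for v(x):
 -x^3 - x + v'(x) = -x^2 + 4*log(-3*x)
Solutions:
 v(x) = C1 + x^4/4 - x^3/3 + x^2/2 + 4*x*log(-x) + 4*x*(-1 + log(3))


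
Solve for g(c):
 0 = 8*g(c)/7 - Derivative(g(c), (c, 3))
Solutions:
 g(c) = C3*exp(2*7^(2/3)*c/7) + (C1*sin(sqrt(3)*7^(2/3)*c/7) + C2*cos(sqrt(3)*7^(2/3)*c/7))*exp(-7^(2/3)*c/7)


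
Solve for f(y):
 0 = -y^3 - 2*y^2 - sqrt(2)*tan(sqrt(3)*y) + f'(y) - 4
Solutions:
 f(y) = C1 + y^4/4 + 2*y^3/3 + 4*y - sqrt(6)*log(cos(sqrt(3)*y))/3


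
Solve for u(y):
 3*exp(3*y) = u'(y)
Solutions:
 u(y) = C1 + exp(3*y)


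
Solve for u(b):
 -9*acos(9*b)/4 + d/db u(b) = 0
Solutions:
 u(b) = C1 + 9*b*acos(9*b)/4 - sqrt(1 - 81*b^2)/4


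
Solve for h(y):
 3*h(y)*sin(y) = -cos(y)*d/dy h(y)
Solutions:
 h(y) = C1*cos(y)^3


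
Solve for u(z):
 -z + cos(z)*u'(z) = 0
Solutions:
 u(z) = C1 + Integral(z/cos(z), z)


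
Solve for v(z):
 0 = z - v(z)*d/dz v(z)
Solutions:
 v(z) = -sqrt(C1 + z^2)
 v(z) = sqrt(C1 + z^2)


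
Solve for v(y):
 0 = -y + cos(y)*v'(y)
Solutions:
 v(y) = C1 + Integral(y/cos(y), y)


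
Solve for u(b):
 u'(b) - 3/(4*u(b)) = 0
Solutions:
 u(b) = -sqrt(C1 + 6*b)/2
 u(b) = sqrt(C1 + 6*b)/2


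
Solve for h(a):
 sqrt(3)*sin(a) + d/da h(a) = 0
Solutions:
 h(a) = C1 + sqrt(3)*cos(a)


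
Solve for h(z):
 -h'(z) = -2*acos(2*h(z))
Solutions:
 Integral(1/acos(2*_y), (_y, h(z))) = C1 + 2*z


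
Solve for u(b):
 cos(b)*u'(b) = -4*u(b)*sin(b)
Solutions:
 u(b) = C1*cos(b)^4


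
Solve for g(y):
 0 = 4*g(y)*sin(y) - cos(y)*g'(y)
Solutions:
 g(y) = C1/cos(y)^4


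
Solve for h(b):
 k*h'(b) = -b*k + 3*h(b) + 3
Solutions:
 h(b) = C1*exp(3*b/k) + b*k/3 + k^2/9 - 1


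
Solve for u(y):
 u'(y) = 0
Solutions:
 u(y) = C1


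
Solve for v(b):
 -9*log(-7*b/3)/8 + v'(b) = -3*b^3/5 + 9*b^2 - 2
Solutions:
 v(b) = C1 - 3*b^4/20 + 3*b^3 + 9*b*log(-b)/8 + b*(-25 - 9*log(3) + 9*log(7))/8


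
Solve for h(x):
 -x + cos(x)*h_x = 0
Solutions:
 h(x) = C1 + Integral(x/cos(x), x)


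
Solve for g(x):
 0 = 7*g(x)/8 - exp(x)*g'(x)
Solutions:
 g(x) = C1*exp(-7*exp(-x)/8)


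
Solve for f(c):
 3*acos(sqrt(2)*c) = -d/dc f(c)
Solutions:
 f(c) = C1 - 3*c*acos(sqrt(2)*c) + 3*sqrt(2)*sqrt(1 - 2*c^2)/2


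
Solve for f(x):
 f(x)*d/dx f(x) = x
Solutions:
 f(x) = -sqrt(C1 + x^2)
 f(x) = sqrt(C1 + x^2)


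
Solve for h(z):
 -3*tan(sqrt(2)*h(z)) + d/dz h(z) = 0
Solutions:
 h(z) = sqrt(2)*(pi - asin(C1*exp(3*sqrt(2)*z)))/2
 h(z) = sqrt(2)*asin(C1*exp(3*sqrt(2)*z))/2


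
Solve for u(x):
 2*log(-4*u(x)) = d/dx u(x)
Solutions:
 -Integral(1/(log(-_y) + 2*log(2)), (_y, u(x)))/2 = C1 - x


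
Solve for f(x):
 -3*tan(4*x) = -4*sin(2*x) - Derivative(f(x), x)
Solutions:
 f(x) = C1 - 3*log(cos(4*x))/4 + 2*cos(2*x)


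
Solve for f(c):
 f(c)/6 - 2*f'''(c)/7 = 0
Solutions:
 f(c) = C3*exp(126^(1/3)*c/6) + (C1*sin(14^(1/3)*3^(1/6)*c/4) + C2*cos(14^(1/3)*3^(1/6)*c/4))*exp(-126^(1/3)*c/12)


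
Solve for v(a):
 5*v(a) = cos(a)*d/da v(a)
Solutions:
 v(a) = C1*sqrt(sin(a) + 1)*(sin(a)^2 + 2*sin(a) + 1)/(sqrt(sin(a) - 1)*(sin(a)^2 - 2*sin(a) + 1))


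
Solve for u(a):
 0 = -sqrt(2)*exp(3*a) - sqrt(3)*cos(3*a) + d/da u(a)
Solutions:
 u(a) = C1 + sqrt(2)*exp(3*a)/3 + sqrt(3)*sin(3*a)/3


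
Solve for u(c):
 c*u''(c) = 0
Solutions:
 u(c) = C1 + C2*c


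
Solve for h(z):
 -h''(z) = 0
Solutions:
 h(z) = C1 + C2*z


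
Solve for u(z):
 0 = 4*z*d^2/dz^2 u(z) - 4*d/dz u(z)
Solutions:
 u(z) = C1 + C2*z^2


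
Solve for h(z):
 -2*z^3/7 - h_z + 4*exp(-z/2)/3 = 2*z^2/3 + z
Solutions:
 h(z) = C1 - z^4/14 - 2*z^3/9 - z^2/2 - 8*exp(-z/2)/3


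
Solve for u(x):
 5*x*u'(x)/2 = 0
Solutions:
 u(x) = C1


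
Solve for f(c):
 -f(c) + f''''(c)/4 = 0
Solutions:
 f(c) = C1*exp(-sqrt(2)*c) + C2*exp(sqrt(2)*c) + C3*sin(sqrt(2)*c) + C4*cos(sqrt(2)*c)


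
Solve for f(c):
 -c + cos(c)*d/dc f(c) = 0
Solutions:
 f(c) = C1 + Integral(c/cos(c), c)


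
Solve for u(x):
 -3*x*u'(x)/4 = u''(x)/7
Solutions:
 u(x) = C1 + C2*erf(sqrt(42)*x/4)


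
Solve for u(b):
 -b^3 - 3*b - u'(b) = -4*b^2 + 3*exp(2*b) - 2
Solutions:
 u(b) = C1 - b^4/4 + 4*b^3/3 - 3*b^2/2 + 2*b - 3*exp(2*b)/2


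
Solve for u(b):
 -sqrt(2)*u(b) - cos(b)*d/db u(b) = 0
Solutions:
 u(b) = C1*(sin(b) - 1)^(sqrt(2)/2)/(sin(b) + 1)^(sqrt(2)/2)


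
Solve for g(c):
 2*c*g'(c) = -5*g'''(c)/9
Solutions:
 g(c) = C1 + Integral(C2*airyai(-18^(1/3)*5^(2/3)*c/5) + C3*airybi(-18^(1/3)*5^(2/3)*c/5), c)


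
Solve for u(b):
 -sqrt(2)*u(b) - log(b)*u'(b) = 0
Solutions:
 u(b) = C1*exp(-sqrt(2)*li(b))


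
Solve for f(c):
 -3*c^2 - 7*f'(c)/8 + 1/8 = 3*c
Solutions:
 f(c) = C1 - 8*c^3/7 - 12*c^2/7 + c/7


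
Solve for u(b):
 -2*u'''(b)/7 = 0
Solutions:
 u(b) = C1 + C2*b + C3*b^2


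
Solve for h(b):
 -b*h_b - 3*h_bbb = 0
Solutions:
 h(b) = C1 + Integral(C2*airyai(-3^(2/3)*b/3) + C3*airybi(-3^(2/3)*b/3), b)


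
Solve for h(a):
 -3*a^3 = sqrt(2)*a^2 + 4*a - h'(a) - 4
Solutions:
 h(a) = C1 + 3*a^4/4 + sqrt(2)*a^3/3 + 2*a^2 - 4*a


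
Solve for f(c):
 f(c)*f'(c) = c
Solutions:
 f(c) = -sqrt(C1 + c^2)
 f(c) = sqrt(C1 + c^2)


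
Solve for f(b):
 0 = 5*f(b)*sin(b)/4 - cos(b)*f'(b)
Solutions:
 f(b) = C1/cos(b)^(5/4)


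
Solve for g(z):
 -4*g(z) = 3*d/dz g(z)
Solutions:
 g(z) = C1*exp(-4*z/3)


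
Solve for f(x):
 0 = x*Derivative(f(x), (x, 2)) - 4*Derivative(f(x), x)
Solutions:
 f(x) = C1 + C2*x^5


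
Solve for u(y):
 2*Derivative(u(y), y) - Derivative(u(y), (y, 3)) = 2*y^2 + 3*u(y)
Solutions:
 u(y) = C1*exp(6^(1/3)*y*(4*3^(1/3)/(sqrt(633) + 27)^(1/3) + 2^(1/3)*(sqrt(633) + 27)^(1/3))/12)*sin(2^(1/3)*3^(1/6)*y*(-2^(1/3)*3^(2/3)*(sqrt(633) + 27)^(1/3)/12 + (sqrt(633) + 27)^(-1/3))) + C2*exp(6^(1/3)*y*(4*3^(1/3)/(sqrt(633) + 27)^(1/3) + 2^(1/3)*(sqrt(633) + 27)^(1/3))/12)*cos(2^(1/3)*3^(1/6)*y*(-2^(1/3)*3^(2/3)*(sqrt(633) + 27)^(1/3)/12 + (sqrt(633) + 27)^(-1/3))) + C3*exp(-6^(1/3)*y*(4*3^(1/3)/(sqrt(633) + 27)^(1/3) + 2^(1/3)*(sqrt(633) + 27)^(1/3))/6) - 2*y^2/3 - 8*y/9 - 16/27


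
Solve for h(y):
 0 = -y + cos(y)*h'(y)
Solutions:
 h(y) = C1 + Integral(y/cos(y), y)


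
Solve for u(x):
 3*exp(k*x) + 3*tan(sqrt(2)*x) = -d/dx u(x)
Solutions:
 u(x) = C1 - 3*Piecewise((exp(k*x)/k, Ne(k, 0)), (x, True)) + 3*sqrt(2)*log(cos(sqrt(2)*x))/2


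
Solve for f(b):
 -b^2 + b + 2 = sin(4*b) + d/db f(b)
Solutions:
 f(b) = C1 - b^3/3 + b^2/2 + 2*b + cos(4*b)/4


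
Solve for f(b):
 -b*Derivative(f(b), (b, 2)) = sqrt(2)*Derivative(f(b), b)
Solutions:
 f(b) = C1 + C2*b^(1 - sqrt(2))


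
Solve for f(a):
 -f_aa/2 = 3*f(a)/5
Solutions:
 f(a) = C1*sin(sqrt(30)*a/5) + C2*cos(sqrt(30)*a/5)


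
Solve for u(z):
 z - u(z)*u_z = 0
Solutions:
 u(z) = -sqrt(C1 + z^2)
 u(z) = sqrt(C1 + z^2)


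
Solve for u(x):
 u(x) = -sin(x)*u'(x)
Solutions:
 u(x) = C1*sqrt(cos(x) + 1)/sqrt(cos(x) - 1)


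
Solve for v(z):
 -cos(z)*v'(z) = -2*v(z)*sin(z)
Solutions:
 v(z) = C1/cos(z)^2


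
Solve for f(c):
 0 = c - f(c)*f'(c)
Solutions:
 f(c) = -sqrt(C1 + c^2)
 f(c) = sqrt(C1 + c^2)


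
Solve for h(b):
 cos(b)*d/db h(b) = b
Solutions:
 h(b) = C1 + Integral(b/cos(b), b)


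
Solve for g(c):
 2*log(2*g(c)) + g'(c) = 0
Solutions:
 Integral(1/(log(_y) + log(2)), (_y, g(c)))/2 = C1 - c


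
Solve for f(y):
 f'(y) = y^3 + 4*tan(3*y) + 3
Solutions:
 f(y) = C1 + y^4/4 + 3*y - 4*log(cos(3*y))/3


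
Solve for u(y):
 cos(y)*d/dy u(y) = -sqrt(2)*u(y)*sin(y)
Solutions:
 u(y) = C1*cos(y)^(sqrt(2))


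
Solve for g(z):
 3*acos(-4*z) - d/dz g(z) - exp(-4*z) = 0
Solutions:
 g(z) = C1 + 3*z*acos(-4*z) + 3*sqrt(1 - 16*z^2)/4 + exp(-4*z)/4


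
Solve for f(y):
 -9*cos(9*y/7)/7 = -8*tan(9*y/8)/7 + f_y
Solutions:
 f(y) = C1 - 64*log(cos(9*y/8))/63 - sin(9*y/7)


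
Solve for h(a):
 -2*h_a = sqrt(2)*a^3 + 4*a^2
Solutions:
 h(a) = C1 - sqrt(2)*a^4/8 - 2*a^3/3


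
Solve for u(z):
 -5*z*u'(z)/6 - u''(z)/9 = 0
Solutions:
 u(z) = C1 + C2*erf(sqrt(15)*z/2)


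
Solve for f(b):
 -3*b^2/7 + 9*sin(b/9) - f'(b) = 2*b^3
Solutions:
 f(b) = C1 - b^4/2 - b^3/7 - 81*cos(b/9)


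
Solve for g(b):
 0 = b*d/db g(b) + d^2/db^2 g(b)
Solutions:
 g(b) = C1 + C2*erf(sqrt(2)*b/2)


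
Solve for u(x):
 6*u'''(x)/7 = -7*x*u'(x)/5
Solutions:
 u(x) = C1 + Integral(C2*airyai(-210^(2/3)*x/30) + C3*airybi(-210^(2/3)*x/30), x)


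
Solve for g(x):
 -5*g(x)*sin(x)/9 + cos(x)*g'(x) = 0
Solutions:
 g(x) = C1/cos(x)^(5/9)


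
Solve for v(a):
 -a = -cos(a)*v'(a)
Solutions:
 v(a) = C1 + Integral(a/cos(a), a)


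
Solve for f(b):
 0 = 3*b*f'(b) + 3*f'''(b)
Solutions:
 f(b) = C1 + Integral(C2*airyai(-b) + C3*airybi(-b), b)


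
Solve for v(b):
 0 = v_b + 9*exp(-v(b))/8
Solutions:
 v(b) = log(C1 - 9*b/8)


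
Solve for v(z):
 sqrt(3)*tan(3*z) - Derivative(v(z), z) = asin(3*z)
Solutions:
 v(z) = C1 - z*asin(3*z) - sqrt(1 - 9*z^2)/3 - sqrt(3)*log(cos(3*z))/3


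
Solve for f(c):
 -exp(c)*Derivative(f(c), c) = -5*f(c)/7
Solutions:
 f(c) = C1*exp(-5*exp(-c)/7)


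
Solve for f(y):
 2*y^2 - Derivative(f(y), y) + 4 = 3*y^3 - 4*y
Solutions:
 f(y) = C1 - 3*y^4/4 + 2*y^3/3 + 2*y^2 + 4*y


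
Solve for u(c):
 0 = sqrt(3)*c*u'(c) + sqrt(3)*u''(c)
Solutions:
 u(c) = C1 + C2*erf(sqrt(2)*c/2)


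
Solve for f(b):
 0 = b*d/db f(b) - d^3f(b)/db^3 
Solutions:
 f(b) = C1 + Integral(C2*airyai(b) + C3*airybi(b), b)


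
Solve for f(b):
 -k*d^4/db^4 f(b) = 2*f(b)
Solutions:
 f(b) = C1*exp(-2^(1/4)*b*(-1/k)^(1/4)) + C2*exp(2^(1/4)*b*(-1/k)^(1/4)) + C3*exp(-2^(1/4)*I*b*(-1/k)^(1/4)) + C4*exp(2^(1/4)*I*b*(-1/k)^(1/4))


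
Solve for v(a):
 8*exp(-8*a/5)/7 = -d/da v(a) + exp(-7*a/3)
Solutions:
 v(a) = C1 - 3*exp(-7*a/3)/7 + 5*exp(-8*a/5)/7


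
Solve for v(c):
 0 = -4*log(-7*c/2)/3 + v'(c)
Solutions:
 v(c) = C1 + 4*c*log(-c)/3 + 4*c*(-1 - log(2) + log(7))/3


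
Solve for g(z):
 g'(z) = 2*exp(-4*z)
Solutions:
 g(z) = C1 - exp(-4*z)/2


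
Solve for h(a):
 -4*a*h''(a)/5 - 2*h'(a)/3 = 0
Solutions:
 h(a) = C1 + C2*a^(1/6)


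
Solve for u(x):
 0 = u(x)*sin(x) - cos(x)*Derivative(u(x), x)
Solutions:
 u(x) = C1/cos(x)


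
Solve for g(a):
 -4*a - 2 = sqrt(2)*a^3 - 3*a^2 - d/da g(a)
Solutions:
 g(a) = C1 + sqrt(2)*a^4/4 - a^3 + 2*a^2 + 2*a


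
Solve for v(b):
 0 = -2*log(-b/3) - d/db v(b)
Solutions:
 v(b) = C1 - 2*b*log(-b) + 2*b*(1 + log(3))


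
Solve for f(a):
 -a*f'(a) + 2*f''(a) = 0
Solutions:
 f(a) = C1 + C2*erfi(a/2)


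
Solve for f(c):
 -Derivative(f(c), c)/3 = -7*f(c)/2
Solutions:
 f(c) = C1*exp(21*c/2)


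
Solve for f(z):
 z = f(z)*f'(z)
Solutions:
 f(z) = -sqrt(C1 + z^2)
 f(z) = sqrt(C1 + z^2)


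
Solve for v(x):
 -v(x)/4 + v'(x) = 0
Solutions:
 v(x) = C1*exp(x/4)


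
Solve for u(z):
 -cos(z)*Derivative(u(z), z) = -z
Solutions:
 u(z) = C1 + Integral(z/cos(z), z)


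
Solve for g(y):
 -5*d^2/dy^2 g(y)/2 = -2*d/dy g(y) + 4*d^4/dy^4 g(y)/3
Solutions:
 g(y) = C1 + C2*exp(2^(1/3)*y*(-(24 + sqrt(826))^(1/3) + 5*2^(1/3)/(24 + sqrt(826))^(1/3))/8)*sin(2^(1/3)*sqrt(3)*y*(5*2^(1/3)/(24 + sqrt(826))^(1/3) + (24 + sqrt(826))^(1/3))/8) + C3*exp(2^(1/3)*y*(-(24 + sqrt(826))^(1/3) + 5*2^(1/3)/(24 + sqrt(826))^(1/3))/8)*cos(2^(1/3)*sqrt(3)*y*(5*2^(1/3)/(24 + sqrt(826))^(1/3) + (24 + sqrt(826))^(1/3))/8) + C4*exp(-2^(1/3)*y*(-(24 + sqrt(826))^(1/3) + 5*2^(1/3)/(24 + sqrt(826))^(1/3))/4)


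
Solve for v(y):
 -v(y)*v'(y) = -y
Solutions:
 v(y) = -sqrt(C1 + y^2)
 v(y) = sqrt(C1 + y^2)


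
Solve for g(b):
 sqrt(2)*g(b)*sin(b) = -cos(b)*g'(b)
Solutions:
 g(b) = C1*cos(b)^(sqrt(2))


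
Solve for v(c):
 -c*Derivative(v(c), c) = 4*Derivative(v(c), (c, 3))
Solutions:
 v(c) = C1 + Integral(C2*airyai(-2^(1/3)*c/2) + C3*airybi(-2^(1/3)*c/2), c)


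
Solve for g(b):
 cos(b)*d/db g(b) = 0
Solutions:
 g(b) = C1


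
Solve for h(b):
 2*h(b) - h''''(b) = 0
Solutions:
 h(b) = C1*exp(-2^(1/4)*b) + C2*exp(2^(1/4)*b) + C3*sin(2^(1/4)*b) + C4*cos(2^(1/4)*b)


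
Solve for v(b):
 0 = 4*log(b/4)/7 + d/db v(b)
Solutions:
 v(b) = C1 - 4*b*log(b)/7 + 4*b/7 + 8*b*log(2)/7


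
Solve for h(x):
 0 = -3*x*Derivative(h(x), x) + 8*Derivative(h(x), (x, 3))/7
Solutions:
 h(x) = C1 + Integral(C2*airyai(21^(1/3)*x/2) + C3*airybi(21^(1/3)*x/2), x)


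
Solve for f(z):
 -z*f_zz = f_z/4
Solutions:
 f(z) = C1 + C2*z^(3/4)


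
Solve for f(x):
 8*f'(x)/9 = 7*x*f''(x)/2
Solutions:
 f(x) = C1 + C2*x^(79/63)


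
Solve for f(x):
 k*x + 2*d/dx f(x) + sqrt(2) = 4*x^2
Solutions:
 f(x) = C1 - k*x^2/4 + 2*x^3/3 - sqrt(2)*x/2


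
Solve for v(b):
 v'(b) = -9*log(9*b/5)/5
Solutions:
 v(b) = C1 - 9*b*log(b)/5 - 18*b*log(3)/5 + 9*b/5 + 9*b*log(5)/5


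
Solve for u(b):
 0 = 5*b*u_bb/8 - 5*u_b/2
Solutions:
 u(b) = C1 + C2*b^5


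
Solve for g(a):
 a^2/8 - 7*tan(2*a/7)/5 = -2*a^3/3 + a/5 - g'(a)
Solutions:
 g(a) = C1 - a^4/6 - a^3/24 + a^2/10 - 49*log(cos(2*a/7))/10


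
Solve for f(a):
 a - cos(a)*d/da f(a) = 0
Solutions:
 f(a) = C1 + Integral(a/cos(a), a)


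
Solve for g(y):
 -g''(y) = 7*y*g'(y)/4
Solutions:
 g(y) = C1 + C2*erf(sqrt(14)*y/4)


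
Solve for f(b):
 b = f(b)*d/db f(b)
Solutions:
 f(b) = -sqrt(C1 + b^2)
 f(b) = sqrt(C1 + b^2)


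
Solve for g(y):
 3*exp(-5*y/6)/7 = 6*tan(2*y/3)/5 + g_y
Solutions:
 g(y) = C1 - 9*log(tan(2*y/3)^2 + 1)/10 - 18*exp(-5*y/6)/35


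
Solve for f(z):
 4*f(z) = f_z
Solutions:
 f(z) = C1*exp(4*z)


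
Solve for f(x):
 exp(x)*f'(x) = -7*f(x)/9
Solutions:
 f(x) = C1*exp(7*exp(-x)/9)


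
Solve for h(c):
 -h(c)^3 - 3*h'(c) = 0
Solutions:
 h(c) = -sqrt(6)*sqrt(-1/(C1 - c))/2
 h(c) = sqrt(6)*sqrt(-1/(C1 - c))/2


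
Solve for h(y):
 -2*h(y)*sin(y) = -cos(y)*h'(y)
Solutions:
 h(y) = C1/cos(y)^2


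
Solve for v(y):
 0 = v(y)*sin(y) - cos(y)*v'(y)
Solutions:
 v(y) = C1/cos(y)


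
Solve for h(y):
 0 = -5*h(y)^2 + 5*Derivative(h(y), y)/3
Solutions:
 h(y) = -1/(C1 + 3*y)


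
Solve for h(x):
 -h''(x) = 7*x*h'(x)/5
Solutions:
 h(x) = C1 + C2*erf(sqrt(70)*x/10)


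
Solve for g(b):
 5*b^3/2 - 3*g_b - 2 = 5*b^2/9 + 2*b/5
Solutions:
 g(b) = C1 + 5*b^4/24 - 5*b^3/81 - b^2/15 - 2*b/3


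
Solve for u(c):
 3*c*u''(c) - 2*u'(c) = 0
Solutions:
 u(c) = C1 + C2*c^(5/3)


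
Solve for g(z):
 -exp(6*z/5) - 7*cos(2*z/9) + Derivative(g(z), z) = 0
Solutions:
 g(z) = C1 + 5*exp(6*z/5)/6 + 63*sin(2*z/9)/2


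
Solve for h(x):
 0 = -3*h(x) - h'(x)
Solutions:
 h(x) = C1*exp(-3*x)


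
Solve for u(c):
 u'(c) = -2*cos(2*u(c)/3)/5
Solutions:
 2*c/5 - 3*log(sin(2*u(c)/3) - 1)/4 + 3*log(sin(2*u(c)/3) + 1)/4 = C1


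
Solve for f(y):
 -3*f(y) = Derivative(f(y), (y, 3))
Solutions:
 f(y) = C3*exp(-3^(1/3)*y) + (C1*sin(3^(5/6)*y/2) + C2*cos(3^(5/6)*y/2))*exp(3^(1/3)*y/2)


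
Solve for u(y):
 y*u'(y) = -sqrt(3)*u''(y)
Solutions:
 u(y) = C1 + C2*erf(sqrt(2)*3^(3/4)*y/6)


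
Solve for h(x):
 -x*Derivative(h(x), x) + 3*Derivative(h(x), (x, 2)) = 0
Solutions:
 h(x) = C1 + C2*erfi(sqrt(6)*x/6)


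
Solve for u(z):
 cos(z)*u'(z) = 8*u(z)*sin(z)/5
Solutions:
 u(z) = C1/cos(z)^(8/5)


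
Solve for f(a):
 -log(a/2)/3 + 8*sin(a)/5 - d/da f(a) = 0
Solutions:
 f(a) = C1 - a*log(a)/3 + a*log(2)/3 + a/3 - 8*cos(a)/5


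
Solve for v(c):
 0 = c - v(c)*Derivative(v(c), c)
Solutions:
 v(c) = -sqrt(C1 + c^2)
 v(c) = sqrt(C1 + c^2)


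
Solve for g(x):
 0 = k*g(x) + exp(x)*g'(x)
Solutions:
 g(x) = C1*exp(k*exp(-x))


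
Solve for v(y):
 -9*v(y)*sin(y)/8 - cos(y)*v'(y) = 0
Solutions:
 v(y) = C1*cos(y)^(9/8)


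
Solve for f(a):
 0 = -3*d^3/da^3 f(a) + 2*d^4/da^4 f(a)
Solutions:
 f(a) = C1 + C2*a + C3*a^2 + C4*exp(3*a/2)


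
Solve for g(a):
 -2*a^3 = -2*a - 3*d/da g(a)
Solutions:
 g(a) = C1 + a^4/6 - a^2/3


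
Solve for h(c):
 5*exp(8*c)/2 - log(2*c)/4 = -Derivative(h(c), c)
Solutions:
 h(c) = C1 + c*log(c)/4 + c*(-1 + log(2))/4 - 5*exp(8*c)/16


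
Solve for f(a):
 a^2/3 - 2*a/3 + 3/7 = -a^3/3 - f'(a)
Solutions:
 f(a) = C1 - a^4/12 - a^3/9 + a^2/3 - 3*a/7


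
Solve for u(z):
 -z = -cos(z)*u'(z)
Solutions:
 u(z) = C1 + Integral(z/cos(z), z)


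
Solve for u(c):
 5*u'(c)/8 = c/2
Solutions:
 u(c) = C1 + 2*c^2/5


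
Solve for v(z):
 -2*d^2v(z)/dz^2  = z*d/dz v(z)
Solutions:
 v(z) = C1 + C2*erf(z/2)


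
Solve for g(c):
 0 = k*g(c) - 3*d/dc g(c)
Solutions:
 g(c) = C1*exp(c*k/3)


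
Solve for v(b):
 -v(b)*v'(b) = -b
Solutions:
 v(b) = -sqrt(C1 + b^2)
 v(b) = sqrt(C1 + b^2)


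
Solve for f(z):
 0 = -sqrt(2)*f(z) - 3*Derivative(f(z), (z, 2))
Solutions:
 f(z) = C1*sin(2^(1/4)*sqrt(3)*z/3) + C2*cos(2^(1/4)*sqrt(3)*z/3)


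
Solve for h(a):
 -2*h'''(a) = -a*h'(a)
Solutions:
 h(a) = C1 + Integral(C2*airyai(2^(2/3)*a/2) + C3*airybi(2^(2/3)*a/2), a)


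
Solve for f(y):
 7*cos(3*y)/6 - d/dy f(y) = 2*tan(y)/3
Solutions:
 f(y) = C1 + 2*log(cos(y))/3 + 7*sin(3*y)/18


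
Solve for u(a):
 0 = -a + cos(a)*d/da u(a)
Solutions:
 u(a) = C1 + Integral(a/cos(a), a)


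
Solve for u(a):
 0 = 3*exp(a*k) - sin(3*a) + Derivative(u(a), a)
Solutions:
 u(a) = C1 - cos(3*a)/3 - 3*exp(a*k)/k


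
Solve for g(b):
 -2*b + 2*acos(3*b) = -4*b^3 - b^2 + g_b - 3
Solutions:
 g(b) = C1 + b^4 + b^3/3 - b^2 + 2*b*acos(3*b) + 3*b - 2*sqrt(1 - 9*b^2)/3


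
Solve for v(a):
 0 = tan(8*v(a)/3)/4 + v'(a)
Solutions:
 v(a) = -3*asin(C1*exp(-2*a/3))/8 + 3*pi/8
 v(a) = 3*asin(C1*exp(-2*a/3))/8


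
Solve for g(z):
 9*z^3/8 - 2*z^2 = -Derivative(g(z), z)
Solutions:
 g(z) = C1 - 9*z^4/32 + 2*z^3/3


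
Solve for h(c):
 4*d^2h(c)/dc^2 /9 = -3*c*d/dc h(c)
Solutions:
 h(c) = C1 + C2*erf(3*sqrt(6)*c/4)


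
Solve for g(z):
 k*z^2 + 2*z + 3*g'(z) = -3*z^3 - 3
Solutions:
 g(z) = C1 - k*z^3/9 - z^4/4 - z^2/3 - z


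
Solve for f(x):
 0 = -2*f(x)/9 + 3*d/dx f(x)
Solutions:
 f(x) = C1*exp(2*x/27)


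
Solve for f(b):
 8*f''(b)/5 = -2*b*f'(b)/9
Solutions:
 f(b) = C1 + C2*erf(sqrt(10)*b/12)


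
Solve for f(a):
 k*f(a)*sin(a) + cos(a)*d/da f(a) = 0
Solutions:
 f(a) = C1*exp(k*log(cos(a)))


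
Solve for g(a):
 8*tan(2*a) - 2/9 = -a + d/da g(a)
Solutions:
 g(a) = C1 + a^2/2 - 2*a/9 - 4*log(cos(2*a))


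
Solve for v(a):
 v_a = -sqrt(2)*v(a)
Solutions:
 v(a) = C1*exp(-sqrt(2)*a)


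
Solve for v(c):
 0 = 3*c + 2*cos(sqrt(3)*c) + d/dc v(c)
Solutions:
 v(c) = C1 - 3*c^2/2 - 2*sqrt(3)*sin(sqrt(3)*c)/3


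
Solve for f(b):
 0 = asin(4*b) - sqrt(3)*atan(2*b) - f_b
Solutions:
 f(b) = C1 + b*asin(4*b) + sqrt(1 - 16*b^2)/4 - sqrt(3)*(b*atan(2*b) - log(4*b^2 + 1)/4)


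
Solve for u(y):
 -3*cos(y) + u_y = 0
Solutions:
 u(y) = C1 + 3*sin(y)


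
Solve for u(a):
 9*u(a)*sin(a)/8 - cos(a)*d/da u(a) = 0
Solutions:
 u(a) = C1/cos(a)^(9/8)


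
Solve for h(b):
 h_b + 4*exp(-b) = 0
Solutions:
 h(b) = C1 + 4*exp(-b)


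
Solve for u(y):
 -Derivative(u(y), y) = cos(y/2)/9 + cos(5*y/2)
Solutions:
 u(y) = C1 - 2*sin(y/2)/9 - 2*sin(5*y/2)/5


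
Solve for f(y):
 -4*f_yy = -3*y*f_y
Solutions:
 f(y) = C1 + C2*erfi(sqrt(6)*y/4)


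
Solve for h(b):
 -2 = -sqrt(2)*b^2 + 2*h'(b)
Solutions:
 h(b) = C1 + sqrt(2)*b^3/6 - b


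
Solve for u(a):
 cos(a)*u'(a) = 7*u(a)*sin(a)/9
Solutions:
 u(a) = C1/cos(a)^(7/9)


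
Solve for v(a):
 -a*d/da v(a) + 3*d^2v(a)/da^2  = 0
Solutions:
 v(a) = C1 + C2*erfi(sqrt(6)*a/6)


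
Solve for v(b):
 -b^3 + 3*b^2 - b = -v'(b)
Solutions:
 v(b) = C1 + b^4/4 - b^3 + b^2/2


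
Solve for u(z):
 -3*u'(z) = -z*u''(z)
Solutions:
 u(z) = C1 + C2*z^4


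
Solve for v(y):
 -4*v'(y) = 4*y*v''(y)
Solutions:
 v(y) = C1 + C2*log(y)


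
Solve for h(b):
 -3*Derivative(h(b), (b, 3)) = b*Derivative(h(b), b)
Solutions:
 h(b) = C1 + Integral(C2*airyai(-3^(2/3)*b/3) + C3*airybi(-3^(2/3)*b/3), b)


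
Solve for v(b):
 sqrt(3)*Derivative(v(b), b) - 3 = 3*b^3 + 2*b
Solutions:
 v(b) = C1 + sqrt(3)*b^4/4 + sqrt(3)*b^2/3 + sqrt(3)*b


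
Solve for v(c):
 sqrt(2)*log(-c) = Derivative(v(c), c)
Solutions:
 v(c) = C1 + sqrt(2)*c*log(-c) - sqrt(2)*c


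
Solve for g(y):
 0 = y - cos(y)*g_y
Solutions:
 g(y) = C1 + Integral(y/cos(y), y)


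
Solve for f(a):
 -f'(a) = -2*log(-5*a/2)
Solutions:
 f(a) = C1 + 2*a*log(-a) + 2*a*(-1 - log(2) + log(5))


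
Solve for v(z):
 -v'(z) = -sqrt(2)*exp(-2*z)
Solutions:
 v(z) = C1 - sqrt(2)*exp(-2*z)/2


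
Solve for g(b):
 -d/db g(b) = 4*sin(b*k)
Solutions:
 g(b) = C1 + 4*cos(b*k)/k


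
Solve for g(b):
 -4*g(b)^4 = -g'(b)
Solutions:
 g(b) = (-1/(C1 + 12*b))^(1/3)
 g(b) = (-1/(C1 + 4*b))^(1/3)*(-3^(2/3) - 3*3^(1/6)*I)/6
 g(b) = (-1/(C1 + 4*b))^(1/3)*(-3^(2/3) + 3*3^(1/6)*I)/6


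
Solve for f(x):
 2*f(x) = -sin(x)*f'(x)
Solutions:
 f(x) = C1*(cos(x) + 1)/(cos(x) - 1)


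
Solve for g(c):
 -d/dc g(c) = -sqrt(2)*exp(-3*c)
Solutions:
 g(c) = C1 - sqrt(2)*exp(-3*c)/3


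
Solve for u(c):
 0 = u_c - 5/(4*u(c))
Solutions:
 u(c) = -sqrt(C1 + 10*c)/2
 u(c) = sqrt(C1 + 10*c)/2


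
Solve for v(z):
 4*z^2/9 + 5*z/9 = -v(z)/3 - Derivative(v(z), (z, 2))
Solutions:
 v(z) = C1*sin(sqrt(3)*z/3) + C2*cos(sqrt(3)*z/3) - 4*z^2/3 - 5*z/3 + 8


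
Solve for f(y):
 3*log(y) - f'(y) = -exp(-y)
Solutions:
 f(y) = C1 + 3*y*log(y) - 3*y - exp(-y)


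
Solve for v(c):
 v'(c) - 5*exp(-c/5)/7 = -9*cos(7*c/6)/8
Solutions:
 v(c) = C1 - 27*sin(7*c/6)/28 - 25*exp(-c/5)/7


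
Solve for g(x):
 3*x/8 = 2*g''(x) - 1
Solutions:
 g(x) = C1 + C2*x + x^3/32 + x^2/4


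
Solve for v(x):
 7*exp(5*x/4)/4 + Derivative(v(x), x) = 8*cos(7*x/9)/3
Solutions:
 v(x) = C1 - 7*exp(5*x/4)/5 + 24*sin(7*x/9)/7


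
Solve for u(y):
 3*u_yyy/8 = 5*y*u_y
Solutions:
 u(y) = C1 + Integral(C2*airyai(2*3^(2/3)*5^(1/3)*y/3) + C3*airybi(2*3^(2/3)*5^(1/3)*y/3), y)


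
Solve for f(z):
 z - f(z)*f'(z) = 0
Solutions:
 f(z) = -sqrt(C1 + z^2)
 f(z) = sqrt(C1 + z^2)


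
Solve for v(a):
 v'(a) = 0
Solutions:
 v(a) = C1


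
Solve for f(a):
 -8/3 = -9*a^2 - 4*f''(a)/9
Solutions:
 f(a) = C1 + C2*a - 27*a^4/16 + 3*a^2


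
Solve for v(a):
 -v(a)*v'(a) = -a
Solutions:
 v(a) = -sqrt(C1 + a^2)
 v(a) = sqrt(C1 + a^2)


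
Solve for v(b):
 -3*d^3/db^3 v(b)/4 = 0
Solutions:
 v(b) = C1 + C2*b + C3*b^2


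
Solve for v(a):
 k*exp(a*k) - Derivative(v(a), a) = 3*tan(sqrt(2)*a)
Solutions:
 v(a) = C1 + k*Piecewise((exp(a*k)/k, Ne(k, 0)), (a, True)) + 3*sqrt(2)*log(cos(sqrt(2)*a))/2


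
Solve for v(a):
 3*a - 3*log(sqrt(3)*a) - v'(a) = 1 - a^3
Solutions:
 v(a) = C1 + a^4/4 + 3*a^2/2 - 3*a*log(a) - 3*a*log(3)/2 + 2*a


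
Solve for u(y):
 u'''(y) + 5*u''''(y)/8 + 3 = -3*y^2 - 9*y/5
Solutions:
 u(y) = C1 + C2*y + C3*y^2 + C4*exp(-8*y/5) - y^5/20 + 13*y^4/160 - 45*y^3/64


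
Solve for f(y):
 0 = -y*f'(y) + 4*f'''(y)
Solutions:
 f(y) = C1 + Integral(C2*airyai(2^(1/3)*y/2) + C3*airybi(2^(1/3)*y/2), y)


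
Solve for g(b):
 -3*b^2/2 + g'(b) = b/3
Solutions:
 g(b) = C1 + b^3/2 + b^2/6


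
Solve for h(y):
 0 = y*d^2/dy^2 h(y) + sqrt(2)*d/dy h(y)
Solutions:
 h(y) = C1 + C2*y^(1 - sqrt(2))


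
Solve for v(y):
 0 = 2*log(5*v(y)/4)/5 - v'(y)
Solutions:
 5*Integral(1/(-log(_y) - log(5) + 2*log(2)), (_y, v(y)))/2 = C1 - y


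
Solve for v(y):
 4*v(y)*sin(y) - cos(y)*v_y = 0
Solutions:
 v(y) = C1/cos(y)^4


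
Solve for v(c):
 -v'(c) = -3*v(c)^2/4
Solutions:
 v(c) = -4/(C1 + 3*c)


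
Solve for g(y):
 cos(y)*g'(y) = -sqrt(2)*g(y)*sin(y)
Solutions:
 g(y) = C1*cos(y)^(sqrt(2))


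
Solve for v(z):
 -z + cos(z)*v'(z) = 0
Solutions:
 v(z) = C1 + Integral(z/cos(z), z)


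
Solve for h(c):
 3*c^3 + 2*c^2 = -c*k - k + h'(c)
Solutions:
 h(c) = C1 + 3*c^4/4 + 2*c^3/3 + c^2*k/2 + c*k


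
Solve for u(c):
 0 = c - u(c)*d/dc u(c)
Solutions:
 u(c) = -sqrt(C1 + c^2)
 u(c) = sqrt(C1 + c^2)
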